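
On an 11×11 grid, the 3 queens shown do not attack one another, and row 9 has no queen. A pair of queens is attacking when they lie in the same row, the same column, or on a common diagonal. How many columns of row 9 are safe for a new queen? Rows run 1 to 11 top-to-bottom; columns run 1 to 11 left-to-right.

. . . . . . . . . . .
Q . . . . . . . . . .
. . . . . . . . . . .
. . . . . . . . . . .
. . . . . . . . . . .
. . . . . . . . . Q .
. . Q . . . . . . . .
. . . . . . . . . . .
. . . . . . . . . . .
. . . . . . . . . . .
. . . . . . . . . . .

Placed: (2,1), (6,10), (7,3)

5

(2,1) attacks row 9 at column 1 and diagonals 8.
(6,10) attacks row 9 at column 10 and diagonals 7.
(7,3) attacks row 9 at column 3 and diagonals 1, 5.
Attacked columns: {1, 3, 5, 7, 8, 10}. Safe: {2, 4, 6, 9, 11}.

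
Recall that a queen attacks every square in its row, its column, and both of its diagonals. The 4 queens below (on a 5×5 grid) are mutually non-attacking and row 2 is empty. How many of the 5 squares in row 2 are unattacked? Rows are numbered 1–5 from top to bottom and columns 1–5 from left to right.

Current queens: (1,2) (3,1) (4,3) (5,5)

(1,2) attacks row 2 at column 2 and diagonals 1, 3.
(3,1) attacks row 2 at column 1 and diagonals 2.
(4,3) attacks row 2 at column 3 and diagonals 1, 5.
(5,5) attacks row 2 at column 5 and diagonals 2.
Attacked columns: {1, 2, 3, 5}. Safe: {4}.

1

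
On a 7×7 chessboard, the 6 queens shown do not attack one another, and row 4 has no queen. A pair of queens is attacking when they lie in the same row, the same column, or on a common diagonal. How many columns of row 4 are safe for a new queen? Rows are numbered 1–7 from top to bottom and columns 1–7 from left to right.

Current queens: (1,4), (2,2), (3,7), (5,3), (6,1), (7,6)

(1,4) attacks row 4 at column 4 and diagonals 1, 7.
(2,2) attacks row 4 at column 2 and diagonals 4.
(3,7) attacks row 4 at column 7 and diagonals 6.
(5,3) attacks row 4 at column 3 and diagonals 2, 4.
(6,1) attacks row 4 at column 1 and diagonals 3.
(7,6) attacks row 4 at column 6 and diagonals 3.
Attacked columns: {1, 2, 3, 4, 6, 7}. Safe: {5}.

1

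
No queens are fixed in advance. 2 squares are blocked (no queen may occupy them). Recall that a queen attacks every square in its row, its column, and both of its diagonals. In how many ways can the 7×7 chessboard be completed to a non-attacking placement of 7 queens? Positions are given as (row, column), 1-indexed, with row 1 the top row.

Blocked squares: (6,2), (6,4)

Branch on row 1: col 1 → 2; col 2 → 6; col 3 → 4; col 4 → 6; col 5 → 4; col 6 → 5; col 7 → 3.
Sum: 2 + 6 + 4 + 6 + 4 + 5 + 3 = 30.

30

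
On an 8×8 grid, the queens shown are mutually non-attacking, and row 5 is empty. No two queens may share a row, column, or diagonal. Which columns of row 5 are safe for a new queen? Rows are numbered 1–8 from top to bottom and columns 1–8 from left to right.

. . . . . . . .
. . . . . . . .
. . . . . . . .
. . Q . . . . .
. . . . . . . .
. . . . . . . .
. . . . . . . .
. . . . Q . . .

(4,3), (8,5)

(4,3) attacks row 5 at column 3 and diagonals 2, 4.
(8,5) attacks row 5 at column 5 and diagonals 2, 8.
Attacked columns: {2, 3, 4, 5, 8}. Safe: {1, 6, 7}.

columns 1, 6, 7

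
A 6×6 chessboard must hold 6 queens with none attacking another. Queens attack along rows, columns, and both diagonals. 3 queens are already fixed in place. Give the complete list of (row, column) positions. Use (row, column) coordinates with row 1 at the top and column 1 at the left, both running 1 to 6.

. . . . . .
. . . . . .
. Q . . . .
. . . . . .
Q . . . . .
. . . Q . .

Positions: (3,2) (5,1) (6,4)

(1,3) (2,6) (3,2) (4,5) (5,1) (6,4)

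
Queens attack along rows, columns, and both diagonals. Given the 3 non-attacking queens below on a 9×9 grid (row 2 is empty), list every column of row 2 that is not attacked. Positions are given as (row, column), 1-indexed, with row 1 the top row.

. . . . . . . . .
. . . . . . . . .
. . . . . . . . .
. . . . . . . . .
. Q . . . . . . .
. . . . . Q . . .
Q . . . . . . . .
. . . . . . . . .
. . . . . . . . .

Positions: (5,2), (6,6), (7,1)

columns 3, 4, 7, 8, 9

(5,2) attacks row 2 at column 2 and diagonals 5.
(6,6) attacks row 2 at column 6 and diagonals 2.
(7,1) attacks row 2 at column 1 and diagonals 6.
Attacked columns: {1, 2, 5, 6}. Safe: {3, 4, 7, 8, 9}.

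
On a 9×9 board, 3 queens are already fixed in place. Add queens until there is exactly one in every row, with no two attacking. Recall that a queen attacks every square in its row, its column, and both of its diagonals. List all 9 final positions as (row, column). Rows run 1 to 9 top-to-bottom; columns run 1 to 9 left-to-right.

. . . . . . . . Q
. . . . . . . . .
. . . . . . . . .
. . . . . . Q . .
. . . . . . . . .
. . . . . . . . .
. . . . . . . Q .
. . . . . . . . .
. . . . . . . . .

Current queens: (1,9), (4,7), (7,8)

(1,9) (2,2) (3,5) (4,7) (5,1) (6,3) (7,8) (8,6) (9,4)

Row 2: attacked by (1,9)→{8,9}; (4,7)→{5,7,9}; (7,8)→{3,8}. Safe: 1, 2, 4, 6. Place at column 2.
Row 3: attacked by (1,9)→{7,9}; (2,2)→{1,2,3}; (4,7)→{6,7,8}; (7,8)→{4,8}. Safe: 5. Place at column 5.
Row 5: attacked by (1,9)→{5,9}; (2,2)→{2,5}; (3,5)→{3,5,7}; (4,7)→{6,7,8}; (7,8)→{6,8}. Safe: 1, 4. Place at column 1.
Row 6: attacked by (1,9)→{4,9}; (2,2)→{2,6}; (3,5)→{2,5,8}; (4,7)→{5,7,9}; (5,1)→{1,2}; (7,8)→{7,8,9}. Safe: 3. Place at column 3.
Row 8: attacked by (1,9)→{2,9}; (2,2)→{2,8}; (3,5)→{5}; (4,7)→{3,7}; (5,1)→{1,4}; (6,3)→{1,3,5}; (7,8)→{7,8,9}. Safe: 6. Place at column 6.
Row 9: attacked by (1,9)→{1,9}; (2,2)→{2,9}; (3,5)→{5}; (4,7)→{2,7}; (5,1)→{1,5}; (6,3)→{3,6}; (7,8)→{6,8}; (8,6)→{5,6,7}. Safe: 4. Place at column 4.
Columns [9, 2, 5, 7, 1, 3, 8, 6, 4], r−c [-8, 0, -2, -3, 4, 3, -1, 2, 5], r+c [10, 4, 8, 11, 6, 9, 15, 14, 13] are all distinct, so no two queens attack.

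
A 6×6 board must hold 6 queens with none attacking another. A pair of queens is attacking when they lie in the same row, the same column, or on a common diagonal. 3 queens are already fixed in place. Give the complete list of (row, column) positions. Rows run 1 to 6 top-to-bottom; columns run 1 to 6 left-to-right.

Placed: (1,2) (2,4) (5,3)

(1,2) (2,4) (3,6) (4,1) (5,3) (6,5)

Row 3: attacked by (1,2)→{2,4}; (2,4)→{3,4,5}; (5,3)→{1,3,5}. Safe: 6. Place at column 6.
Row 4: attacked by (1,2)→{2,5}; (2,4)→{2,4,6}; (3,6)→{5,6}; (5,3)→{2,3,4}. Safe: 1. Place at column 1.
Row 6: attacked by (1,2)→{2}; (2,4)→{4}; (3,6)→{3,6}; (4,1)→{1,3}; (5,3)→{2,3,4}. Safe: 5. Place at column 5.
Columns [2, 4, 6, 1, 3, 5], r−c [-1, -2, -3, 3, 2, 1], r+c [3, 6, 9, 5, 8, 11] are all distinct, so no two queens attack.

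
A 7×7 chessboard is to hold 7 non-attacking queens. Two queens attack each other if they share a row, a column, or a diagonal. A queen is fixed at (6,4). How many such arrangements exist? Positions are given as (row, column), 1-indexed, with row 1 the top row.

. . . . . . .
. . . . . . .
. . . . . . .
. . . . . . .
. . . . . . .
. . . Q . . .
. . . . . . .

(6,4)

6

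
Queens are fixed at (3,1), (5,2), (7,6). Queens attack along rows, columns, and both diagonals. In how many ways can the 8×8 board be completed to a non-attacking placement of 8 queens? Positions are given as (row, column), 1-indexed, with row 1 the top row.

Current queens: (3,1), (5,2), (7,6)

Branch on row 1: col 4 → 0; col 5 → 2; col 7 → 0; col 8 → 0.
Sum: 0 + 2 + 0 + 0 = 2.

2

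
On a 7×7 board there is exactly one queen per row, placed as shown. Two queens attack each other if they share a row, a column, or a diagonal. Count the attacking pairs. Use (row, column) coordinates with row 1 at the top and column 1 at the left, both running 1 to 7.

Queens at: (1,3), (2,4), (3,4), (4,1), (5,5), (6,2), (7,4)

Same column: (2,4)–(3,4) (column 4); (2,4)–(7,4) (column 4); (3,4)–(7,4) (column 4).
Same diagonal: (1,3)–(2,4) (|1−2| = |3−4| = 1); (4,1)–(7,4) (|4−7| = |1−4| = 3).
Total attacking pairs: 5.

5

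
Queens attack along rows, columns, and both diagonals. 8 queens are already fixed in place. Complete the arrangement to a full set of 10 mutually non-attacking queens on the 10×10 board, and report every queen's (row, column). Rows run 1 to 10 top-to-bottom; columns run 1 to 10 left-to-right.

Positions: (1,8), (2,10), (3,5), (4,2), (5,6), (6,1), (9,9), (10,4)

Row 7: attacked by (1,8)→{2,8}; (2,10)→{5,10}; (3,5)→{1,5,9}; (4,2)→{2,5}; (5,6)→{4,6,8}; (6,1)→{1,2}; (9,9)→{7,9}; (10,4)→{1,4,7}. Safe: 3. Place at column 3.
Row 8: attacked by (1,8)→{1,8}; (2,10)→{4,10}; (3,5)→{5,10}; (4,2)→{2,6}; (5,6)→{3,6,9}; (6,1)→{1,3}; (7,3)→{2,3,4}; (9,9)→{8,9,10}; (10,4)→{2,4,6}. Safe: 7. Place at column 7.
Columns [8, 10, 5, 2, 6, 1, 3, 7, 9, 4], r−c [-7, -8, -2, 2, -1, 5, 4, 1, 0, 6], r+c [9, 12, 8, 6, 11, 7, 10, 15, 18, 14] are all distinct, so no two queens attack.

(1,8) (2,10) (3,5) (4,2) (5,6) (6,1) (7,3) (8,7) (9,9) (10,4)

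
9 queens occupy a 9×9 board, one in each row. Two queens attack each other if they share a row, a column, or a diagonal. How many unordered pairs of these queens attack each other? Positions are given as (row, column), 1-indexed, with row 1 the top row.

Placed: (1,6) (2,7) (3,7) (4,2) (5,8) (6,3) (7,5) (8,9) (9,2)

5

Same column: (2,7)–(3,7) (column 7); (4,2)–(9,2) (column 2).
Same diagonal: (1,6)–(2,7) (|1−2| = |6−7| = 1); (2,7)–(6,3) (|2−6| = |7−3| = 4); (4,2)–(7,5) (|4−7| = |2−5| = 3).
Total attacking pairs: 5.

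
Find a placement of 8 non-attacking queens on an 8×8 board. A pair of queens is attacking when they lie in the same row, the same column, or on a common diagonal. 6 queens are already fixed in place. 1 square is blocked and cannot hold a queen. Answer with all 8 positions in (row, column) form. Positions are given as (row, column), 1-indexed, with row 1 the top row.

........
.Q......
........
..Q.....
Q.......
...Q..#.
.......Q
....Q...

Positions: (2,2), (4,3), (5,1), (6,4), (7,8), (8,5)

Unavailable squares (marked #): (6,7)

(1,7) (2,2) (3,6) (4,3) (5,1) (6,4) (7,8) (8,5)

Row 1: attacked by (2,2)→{1,2,3}; (4,3)→{3,6}; (5,1)→{1,5}; (6,4)→{4}; (7,8)→{2,8}; (8,5)→{5}. Safe: 7. Place at column 7.
Row 3: attacked by (1,7)→{5,7}; (2,2)→{1,2,3}; (4,3)→{2,3,4}; (5,1)→{1,3}; (6,4)→{1,4,7}; (7,8)→{4,8}; (8,5)→{5}. Safe: 6. Place at column 6.
Columns [7, 2, 6, 3, 1, 4, 8, 5], r−c [-6, 0, -3, 1, 4, 2, -1, 3], r+c [8, 4, 9, 7, 6, 10, 15, 13] are all distinct, so no two queens attack.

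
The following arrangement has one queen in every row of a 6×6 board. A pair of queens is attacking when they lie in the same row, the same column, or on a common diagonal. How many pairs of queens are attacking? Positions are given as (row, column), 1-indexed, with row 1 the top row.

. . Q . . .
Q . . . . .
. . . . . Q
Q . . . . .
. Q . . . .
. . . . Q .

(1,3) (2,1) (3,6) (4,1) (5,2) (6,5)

Same column: (2,1)–(4,1) (column 1).
Same diagonal: (2,1)–(6,5) (|2−6| = |1−5| = 4); (4,1)–(5,2) (|4−5| = |1−2| = 1).
Total attacking pairs: 3.

3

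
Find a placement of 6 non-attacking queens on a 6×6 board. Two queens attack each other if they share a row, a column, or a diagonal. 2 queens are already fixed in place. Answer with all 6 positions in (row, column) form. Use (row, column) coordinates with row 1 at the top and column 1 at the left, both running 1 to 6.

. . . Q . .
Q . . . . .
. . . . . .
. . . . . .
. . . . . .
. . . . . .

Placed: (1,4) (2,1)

(1,4) (2,1) (3,5) (4,2) (5,6) (6,3)

Row 3: attacked by (1,4)→{2,4,6}; (2,1)→{1,2}. Safe: 3, 5. Place at column 5.
Row 4: attacked by (1,4)→{1,4}; (2,1)→{1,3}; (3,5)→{4,5,6}. Safe: 2. Place at column 2.
Row 5: attacked by (1,4)→{4}; (2,1)→{1,4}; (3,5)→{3,5}; (4,2)→{1,2,3}. Safe: 6. Place at column 6.
Row 6: attacked by (1,4)→{4}; (2,1)→{1,5}; (3,5)→{2,5}; (4,2)→{2,4}; (5,6)→{5,6}. Safe: 3. Place at column 3.
Columns [4, 1, 5, 2, 6, 3], r−c [-3, 1, -2, 2, -1, 3], r+c [5, 3, 8, 6, 11, 9] are all distinct, so no two queens attack.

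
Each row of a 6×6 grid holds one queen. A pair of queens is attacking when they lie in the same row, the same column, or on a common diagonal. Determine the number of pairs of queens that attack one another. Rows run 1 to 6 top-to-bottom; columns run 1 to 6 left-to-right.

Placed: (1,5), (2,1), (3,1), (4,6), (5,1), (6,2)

Same column: (2,1)–(3,1) (column 1); (2,1)–(5,1) (column 1); (3,1)–(5,1) (column 1).
Same diagonal: (1,5)–(5,1) (|1−5| = |5−1| = 4); (5,1)–(6,2) (|5−6| = |1−2| = 1).
Total attacking pairs: 5.

5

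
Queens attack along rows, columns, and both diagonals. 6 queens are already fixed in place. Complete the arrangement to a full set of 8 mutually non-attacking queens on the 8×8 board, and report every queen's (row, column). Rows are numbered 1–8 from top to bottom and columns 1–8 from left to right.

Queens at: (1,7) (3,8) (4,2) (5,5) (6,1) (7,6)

(1,7) (2,3) (3,8) (4,2) (5,5) (6,1) (7,6) (8,4)

Row 2: attacked by (1,7)→{6,7,8}; (3,8)→{7,8}; (4,2)→{2,4}; (5,5)→{2,5,8}; (6,1)→{1,5}; (7,6)→{1,6}. Safe: 3. Place at column 3.
Row 8: attacked by (1,7)→{7}; (2,3)→{3}; (3,8)→{3,8}; (4,2)→{2,6}; (5,5)→{2,5,8}; (6,1)→{1,3}; (7,6)→{5,6,7}. Safe: 4. Place at column 4.
Columns [7, 3, 8, 2, 5, 1, 6, 4], r−c [-6, -1, -5, 2, 0, 5, 1, 4], r+c [8, 5, 11, 6, 10, 7, 13, 12] are all distinct, so no two queens attack.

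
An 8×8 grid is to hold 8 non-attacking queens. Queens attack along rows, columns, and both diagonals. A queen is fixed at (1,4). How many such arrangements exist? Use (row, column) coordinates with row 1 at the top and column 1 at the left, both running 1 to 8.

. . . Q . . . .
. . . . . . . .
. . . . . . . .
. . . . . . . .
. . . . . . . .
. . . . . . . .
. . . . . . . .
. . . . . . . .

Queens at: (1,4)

18

Branch on row 2: col 1 → 2; col 2 → 6; col 6 → 3; col 7 → 4; col 8 → 3.
Sum: 2 + 6 + 3 + 4 + 3 = 18.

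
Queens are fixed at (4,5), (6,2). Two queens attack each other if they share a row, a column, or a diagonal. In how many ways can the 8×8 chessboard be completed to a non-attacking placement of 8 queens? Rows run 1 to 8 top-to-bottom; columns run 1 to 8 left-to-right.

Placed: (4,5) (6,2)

Branch on row 1: col 1 → 0; col 3 → 1; col 4 → 1; col 6 → 1.
Sum: 0 + 1 + 1 + 1 = 3.

3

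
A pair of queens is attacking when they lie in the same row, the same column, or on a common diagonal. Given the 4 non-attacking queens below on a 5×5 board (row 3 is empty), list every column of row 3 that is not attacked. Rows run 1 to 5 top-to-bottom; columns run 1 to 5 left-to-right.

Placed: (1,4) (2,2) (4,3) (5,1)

columns 5

(1,4) attacks row 3 at column 4 and diagonals 2.
(2,2) attacks row 3 at column 2 and diagonals 1, 3.
(4,3) attacks row 3 at column 3 and diagonals 2, 4.
(5,1) attacks row 3 at column 1 and diagonals 3.
Attacked columns: {1, 2, 3, 4}. Safe: {5}.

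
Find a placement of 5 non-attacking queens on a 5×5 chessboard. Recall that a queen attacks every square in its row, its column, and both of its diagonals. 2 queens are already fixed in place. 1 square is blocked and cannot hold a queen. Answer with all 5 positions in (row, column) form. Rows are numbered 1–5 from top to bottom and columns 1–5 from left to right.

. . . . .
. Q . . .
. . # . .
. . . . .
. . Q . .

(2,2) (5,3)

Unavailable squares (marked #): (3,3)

(1,5) (2,2) (3,4) (4,1) (5,3)

Row 1: attacked by (2,2)→{1,2,3}; (5,3)→{3}. Safe: 4, 5. Place at column 5.
Row 3: attacked by (1,5)→{3,5}; (2,2)→{1,2,3}; (5,3)→{1,3,5}. Blocked: 3. Safe: 4. Place at column 4.
Row 4: attacked by (1,5)→{2,5}; (2,2)→{2,4}; (3,4)→{3,4,5}; (5,3)→{2,3,4}. Safe: 1. Place at column 1.
Columns [5, 2, 4, 1, 3], r−c [-4, 0, -1, 3, 2], r+c [6, 4, 7, 5, 8] are all distinct, so no two queens attack.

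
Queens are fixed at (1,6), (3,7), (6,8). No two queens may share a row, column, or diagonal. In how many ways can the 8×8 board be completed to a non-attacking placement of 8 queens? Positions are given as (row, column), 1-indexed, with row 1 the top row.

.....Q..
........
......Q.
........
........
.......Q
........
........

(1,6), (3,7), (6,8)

3

Branch on row 2: col 1 → 0; col 2 → 1; col 3 → 2.
Sum: 0 + 1 + 2 = 3.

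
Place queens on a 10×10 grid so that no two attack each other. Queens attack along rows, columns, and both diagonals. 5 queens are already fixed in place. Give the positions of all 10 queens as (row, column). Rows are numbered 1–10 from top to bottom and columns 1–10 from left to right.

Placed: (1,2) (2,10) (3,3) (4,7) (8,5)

Row 5: attacked by (1,2)→{2,6}; (2,10)→{7,10}; (3,3)→{1,3,5}; (4,7)→{6,7,8}; (8,5)→{2,5,8}. Safe: 4, 9. Place at column 9.
Row 6: attacked by (1,2)→{2,7}; (2,10)→{6,10}; (3,3)→{3,6}; (4,7)→{5,7,9}; (5,9)→{8,9,10}; (8,5)→{3,5,7}. Safe: 1, 4. Place at column 4.
Row 7: attacked by (1,2)→{2,8}; (2,10)→{5,10}; (3,3)→{3,7}; (4,7)→{4,7,10}; (5,9)→{7,9}; (6,4)→{3,4,5}; (8,5)→{4,5,6}. Safe: 1. Place at column 1.
Row 9: attacked by (1,2)→{2,10}; (2,10)→{3,10}; (3,3)→{3,9}; (4,7)→{2,7}; (5,9)→{5,9}; (6,4)→{1,4,7}; (7,1)→{1,3}; (8,5)→{4,5,6}. Safe: 8. Place at column 8.
Row 10: attacked by (1,2)→{2}; (2,10)→{2,10}; (3,3)→{3,10}; (4,7)→{1,7}; (5,9)→{4,9}; (6,4)→{4,8}; (7,1)→{1,4}; (8,5)→{3,5,7}; (9,8)→{7,8,9}. Safe: 6. Place at column 6.
Columns [2, 10, 3, 7, 9, 4, 1, 5, 8, 6], r−c [-1, -8, 0, -3, -4, 2, 6, 3, 1, 4], r+c [3, 12, 6, 11, 14, 10, 8, 13, 17, 16] are all distinct, so no two queens attack.

(1,2) (2,10) (3,3) (4,7) (5,9) (6,4) (7,1) (8,5) (9,8) (10,6)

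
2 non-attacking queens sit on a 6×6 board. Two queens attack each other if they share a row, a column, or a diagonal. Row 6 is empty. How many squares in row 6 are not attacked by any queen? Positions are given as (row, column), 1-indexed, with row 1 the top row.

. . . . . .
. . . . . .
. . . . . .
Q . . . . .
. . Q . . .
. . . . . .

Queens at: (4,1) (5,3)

(4,1) attacks row 6 at column 1 and diagonals 3.
(5,3) attacks row 6 at column 3 and diagonals 2, 4.
Attacked columns: {1, 2, 3, 4}. Safe: {5, 6}.

2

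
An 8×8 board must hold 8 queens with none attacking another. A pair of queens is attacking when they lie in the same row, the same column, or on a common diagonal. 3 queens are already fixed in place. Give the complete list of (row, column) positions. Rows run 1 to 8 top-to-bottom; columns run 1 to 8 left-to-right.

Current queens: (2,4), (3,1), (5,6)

Row 1: attacked by (2,4)→{3,4,5}; (3,1)→{1,3}; (5,6)→{2,6}. Safe: 7, 8. Place at column 8.
Row 4: attacked by (1,8)→{5,8}; (2,4)→{2,4,6}; (3,1)→{1,2}; (5,6)→{5,6,7}. Safe: 3. Place at column 3.
Row 6: attacked by (1,8)→{3,8}; (2,4)→{4,8}; (3,1)→{1,4}; (4,3)→{1,3,5}; (5,6)→{5,6,7}. Safe: 2. Place at column 2.
Row 7: attacked by (1,8)→{2,8}; (2,4)→{4}; (3,1)→{1,5}; (4,3)→{3,6}; (5,6)→{4,6,8}; (6,2)→{1,2,3}. Safe: 7. Place at column 7.
Row 8: attacked by (1,8)→{1,8}; (2,4)→{4}; (3,1)→{1,6}; (4,3)→{3,7}; (5,6)→{3,6}; (6,2)→{2,4}; (7,7)→{6,7,8}. Safe: 5. Place at column 5.
Columns [8, 4, 1, 3, 6, 2, 7, 5], r−c [-7, -2, 2, 1, -1, 4, 0, 3], r+c [9, 6, 4, 7, 11, 8, 14, 13] are all distinct, so no two queens attack.

(1,8) (2,4) (3,1) (4,3) (5,6) (6,2) (7,7) (8,5)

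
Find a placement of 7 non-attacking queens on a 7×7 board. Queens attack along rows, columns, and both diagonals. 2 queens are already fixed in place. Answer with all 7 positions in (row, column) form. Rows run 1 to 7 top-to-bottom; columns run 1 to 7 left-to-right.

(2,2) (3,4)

Row 1: attacked by (2,2)→{1,2,3}; (3,4)→{2,4,6}. Safe: 5, 7. Place at column 7.
Row 4: attacked by (1,7)→{4,7}; (2,2)→{2,4}; (3,4)→{3,4,5}. Safe: 1, 6. Place at column 6.
Row 5: attacked by (1,7)→{3,7}; (2,2)→{2,5}; (3,4)→{2,4,6}; (4,6)→{5,6,7}. Safe: 1. Place at column 1.
Row 6: attacked by (1,7)→{2,7}; (2,2)→{2,6}; (3,4)→{1,4,7}; (4,6)→{4,6}; (5,1)→{1,2}. Safe: 3, 5. Place at column 3.
Row 7: attacked by (1,7)→{1,7}; (2,2)→{2,7}; (3,4)→{4}; (4,6)→{3,6}; (5,1)→{1,3}; (6,3)→{2,3,4}. Safe: 5. Place at column 5.
Columns [7, 2, 4, 6, 1, 3, 5], r−c [-6, 0, -1, -2, 4, 3, 2], r+c [8, 4, 7, 10, 6, 9, 12] are all distinct, so no two queens attack.

(1,7) (2,2) (3,4) (4,6) (5,1) (6,3) (7,5)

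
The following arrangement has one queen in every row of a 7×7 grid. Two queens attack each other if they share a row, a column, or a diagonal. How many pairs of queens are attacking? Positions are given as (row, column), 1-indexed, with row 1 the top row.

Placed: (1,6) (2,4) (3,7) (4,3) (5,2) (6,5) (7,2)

Same column: (5,2)–(7,2) (column 2).
Same diagonal: (1,6)–(4,3) (|1−4| = |6−3| = 3); (1,6)–(5,2) (|1−5| = |6−2| = 4); (4,3)–(5,2) (|4−5| = |3−2| = 1); (4,3)–(6,5) (|4−6| = |3−5| = 2).
Total attacking pairs: 5.

5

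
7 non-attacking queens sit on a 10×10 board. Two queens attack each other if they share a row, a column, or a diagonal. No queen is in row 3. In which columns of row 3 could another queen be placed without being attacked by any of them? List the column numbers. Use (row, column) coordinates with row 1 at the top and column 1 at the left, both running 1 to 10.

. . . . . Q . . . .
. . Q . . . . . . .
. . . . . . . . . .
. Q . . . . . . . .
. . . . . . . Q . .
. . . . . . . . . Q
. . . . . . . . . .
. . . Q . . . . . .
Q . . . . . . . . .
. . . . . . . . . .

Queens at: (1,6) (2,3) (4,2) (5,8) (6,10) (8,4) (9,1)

(1,6) attacks row 3 at column 6 and diagonals 4, 8.
(2,3) attacks row 3 at column 3 and diagonals 2, 4.
(4,2) attacks row 3 at column 2 and diagonals 1, 3.
(5,8) attacks row 3 at column 8 and diagonals 6, 10.
(6,10) attacks row 3 at column 10 and diagonals 7.
(8,4) attacks row 3 at column 4 and diagonals 9.
(9,1) attacks row 3 at column 1 and diagonals 7.
Attacked columns: {1, 2, 3, 4, 6, 7, 8, 9, 10}. Safe: {5}.

columns 5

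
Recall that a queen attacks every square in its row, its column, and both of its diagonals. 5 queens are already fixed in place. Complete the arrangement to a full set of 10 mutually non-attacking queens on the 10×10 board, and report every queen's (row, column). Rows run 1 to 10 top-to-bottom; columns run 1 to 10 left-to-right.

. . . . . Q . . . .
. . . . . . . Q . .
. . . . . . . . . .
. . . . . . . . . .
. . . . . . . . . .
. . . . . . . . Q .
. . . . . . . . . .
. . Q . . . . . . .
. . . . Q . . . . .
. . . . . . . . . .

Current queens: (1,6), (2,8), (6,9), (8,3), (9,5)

(1,6) (2,8) (3,10) (4,2) (5,4) (6,9) (7,1) (8,3) (9,5) (10,7)

Row 3: attacked by (1,6)→{4,6,8}; (2,8)→{7,8,9}; (6,9)→{6,9}; (8,3)→{3,8}; (9,5)→{5}. Safe: 1, 2, 10. Place at column 10.
Row 4: attacked by (1,6)→{3,6,9}; (2,8)→{6,8,10}; (3,10)→{9,10}; (6,9)→{7,9}; (8,3)→{3,7}; (9,5)→{5,10}. Safe: 1, 2, 4. Place at column 2.
Row 5: attacked by (1,6)→{2,6,10}; (2,8)→{5,8}; (3,10)→{8,10}; (4,2)→{1,2,3}; (6,9)→{8,9,10}; (8,3)→{3,6}; (9,5)→{1,5,9}. Safe: 4, 7. Place at column 4.
Row 7: attacked by (1,6)→{6}; (2,8)→{3,8}; (3,10)→{6,10}; (4,2)→{2,5}; (5,4)→{2,4,6}; (6,9)→{8,9,10}; (8,3)→{2,3,4}; (9,5)→{3,5,7}. Safe: 1. Place at column 1.
Row 10: attacked by (1,6)→{6}; (2,8)→{8}; (3,10)→{3,10}; (4,2)→{2,8}; (5,4)→{4,9}; (6,9)→{5,9}; (7,1)→{1,4}; (8,3)→{1,3,5}; (9,5)→{4,5,6}. Safe: 7. Place at column 7.
Columns [6, 8, 10, 2, 4, 9, 1, 3, 5, 7], r−c [-5, -6, -7, 2, 1, -3, 6, 5, 4, 3], r+c [7, 10, 13, 6, 9, 15, 8, 11, 14, 17] are all distinct, so no two queens attack.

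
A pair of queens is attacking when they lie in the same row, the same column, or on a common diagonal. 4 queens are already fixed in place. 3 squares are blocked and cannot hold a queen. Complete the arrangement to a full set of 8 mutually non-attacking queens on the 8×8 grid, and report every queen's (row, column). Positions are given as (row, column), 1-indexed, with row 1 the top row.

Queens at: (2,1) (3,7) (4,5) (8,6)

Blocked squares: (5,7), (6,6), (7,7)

(1,3) (2,1) (3,7) (4,5) (5,8) (6,2) (7,4) (8,6)

Row 1: attacked by (2,1)→{1,2}; (3,7)→{5,7}; (4,5)→{2,5,8}; (8,6)→{6}. Safe: 3, 4. Place at column 3.
Row 5: attacked by (1,3)→{3,7}; (2,1)→{1,4}; (3,7)→{5,7}; (4,5)→{4,5,6}; (8,6)→{3,6}. Blocked: 7. Safe: 2, 8. Place at column 8.
Row 6: attacked by (1,3)→{3,8}; (2,1)→{1,5}; (3,7)→{4,7}; (4,5)→{3,5,7}; (5,8)→{7,8}; (8,6)→{4,6,8}. Blocked: 6. Safe: 2. Place at column 2.
Row 7: attacked by (1,3)→{3}; (2,1)→{1,6}; (3,7)→{3,7}; (4,5)→{2,5,8}; (5,8)→{6,8}; (6,2)→{1,2,3}; (8,6)→{5,6,7}. Blocked: 7. Safe: 4. Place at column 4.
Columns [3, 1, 7, 5, 8, 2, 4, 6], r−c [-2, 1, -4, -1, -3, 4, 3, 2], r+c [4, 3, 10, 9, 13, 8, 11, 14] are all distinct, so no two queens attack.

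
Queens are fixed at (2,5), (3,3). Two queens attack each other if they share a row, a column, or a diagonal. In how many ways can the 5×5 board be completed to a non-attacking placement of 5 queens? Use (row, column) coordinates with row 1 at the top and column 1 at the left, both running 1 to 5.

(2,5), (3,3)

Branch on row 1: col 2 → 1.
Sum: 1 = 1.

1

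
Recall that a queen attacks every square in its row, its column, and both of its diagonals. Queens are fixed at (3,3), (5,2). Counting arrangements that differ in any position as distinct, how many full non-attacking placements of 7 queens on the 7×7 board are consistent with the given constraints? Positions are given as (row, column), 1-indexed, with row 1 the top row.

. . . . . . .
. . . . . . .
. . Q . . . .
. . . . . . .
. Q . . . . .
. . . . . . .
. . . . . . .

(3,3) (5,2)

Branch on row 1: col 4 → 2; col 7 → 0.
Sum: 2 + 0 = 2.

2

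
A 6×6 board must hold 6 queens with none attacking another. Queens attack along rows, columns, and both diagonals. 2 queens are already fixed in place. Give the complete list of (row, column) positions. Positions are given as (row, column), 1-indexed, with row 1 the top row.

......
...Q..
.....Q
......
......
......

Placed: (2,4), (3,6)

(1,2) (2,4) (3,6) (4,1) (5,3) (6,5)

Row 1: attacked by (2,4)→{3,4,5}; (3,6)→{4,6}. Safe: 1, 2. Place at column 2.
Row 4: attacked by (1,2)→{2,5}; (2,4)→{2,4,6}; (3,6)→{5,6}. Safe: 1, 3. Place at column 1.
Row 5: attacked by (1,2)→{2,6}; (2,4)→{1,4}; (3,6)→{4,6}; (4,1)→{1,2}. Safe: 3, 5. Place at column 3.
Row 6: attacked by (1,2)→{2}; (2,4)→{4}; (3,6)→{3,6}; (4,1)→{1,3}; (5,3)→{2,3,4}. Safe: 5. Place at column 5.
Columns [2, 4, 6, 1, 3, 5], r−c [-1, -2, -3, 3, 2, 1], r+c [3, 6, 9, 5, 8, 11] are all distinct, so no two queens attack.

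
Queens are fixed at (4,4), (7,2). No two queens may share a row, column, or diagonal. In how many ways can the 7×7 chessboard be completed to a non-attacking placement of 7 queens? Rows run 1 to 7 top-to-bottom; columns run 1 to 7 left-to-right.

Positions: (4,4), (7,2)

2

Branch on row 1: col 3 → 0; col 5 → 0; col 6 → 2.
Sum: 0 + 0 + 2 = 2.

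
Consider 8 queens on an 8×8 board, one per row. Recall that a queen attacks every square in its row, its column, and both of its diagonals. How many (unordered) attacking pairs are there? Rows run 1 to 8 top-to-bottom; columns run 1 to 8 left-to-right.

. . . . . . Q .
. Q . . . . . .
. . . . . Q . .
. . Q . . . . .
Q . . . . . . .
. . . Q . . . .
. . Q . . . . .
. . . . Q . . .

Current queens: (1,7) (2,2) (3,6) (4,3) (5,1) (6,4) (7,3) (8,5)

3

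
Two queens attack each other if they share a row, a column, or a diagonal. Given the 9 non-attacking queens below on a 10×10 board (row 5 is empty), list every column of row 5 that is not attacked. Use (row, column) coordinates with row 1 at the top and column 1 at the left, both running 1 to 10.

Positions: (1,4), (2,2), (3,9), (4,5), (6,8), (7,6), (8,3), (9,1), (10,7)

columns 10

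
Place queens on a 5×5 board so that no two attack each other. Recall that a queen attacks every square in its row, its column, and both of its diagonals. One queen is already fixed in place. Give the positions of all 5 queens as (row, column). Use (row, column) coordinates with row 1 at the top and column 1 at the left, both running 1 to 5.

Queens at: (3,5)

Row 1: attacked by (3,5)→{3,5}. Safe: 1, 2, 4. Place at column 1.
Row 2: attacked by (1,1)→{1,2}; (3,5)→{4,5}. Safe: 3. Place at column 3.
Row 4: attacked by (1,1)→{1,4}; (2,3)→{1,3,5}; (3,5)→{4,5}. Safe: 2. Place at column 2.
Row 5: attacked by (1,1)→{1,5}; (2,3)→{3}; (3,5)→{3,5}; (4,2)→{1,2,3}. Safe: 4. Place at column 4.
Columns [1, 3, 5, 2, 4], r−c [0, -1, -2, 2, 1], r+c [2, 5, 8, 6, 9] are all distinct, so no two queens attack.

(1,1) (2,3) (3,5) (4,2) (5,4)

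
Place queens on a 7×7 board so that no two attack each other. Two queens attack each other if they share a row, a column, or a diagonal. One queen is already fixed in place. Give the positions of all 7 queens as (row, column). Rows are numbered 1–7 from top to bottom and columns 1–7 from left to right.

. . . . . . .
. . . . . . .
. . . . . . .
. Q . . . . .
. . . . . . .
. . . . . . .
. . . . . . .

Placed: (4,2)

(1,3) (2,5) (3,7) (4,2) (5,4) (6,6) (7,1)

Row 1: attacked by (4,2)→{2,5}. Safe: 1, 3, 4, 6, 7. Place at column 3.
Row 2: attacked by (1,3)→{2,3,4}; (4,2)→{2,4}. Safe: 1, 5, 6, 7. Place at column 5.
Row 3: attacked by (1,3)→{1,3,5}; (2,5)→{4,5,6}; (4,2)→{1,2,3}. Safe: 7. Place at column 7.
Row 5: attacked by (1,3)→{3,7}; (2,5)→{2,5}; (3,7)→{5,7}; (4,2)→{1,2,3}. Safe: 4, 6. Place at column 4.
Row 6: attacked by (1,3)→{3}; (2,5)→{1,5}; (3,7)→{4,7}; (4,2)→{2,4}; (5,4)→{3,4,5}. Safe: 6. Place at column 6.
Row 7: attacked by (1,3)→{3}; (2,5)→{5}; (3,7)→{3,7}; (4,2)→{2,5}; (5,4)→{2,4,6}; (6,6)→{5,6,7}. Safe: 1. Place at column 1.
Columns [3, 5, 7, 2, 4, 6, 1], r−c [-2, -3, -4, 2, 1, 0, 6], r+c [4, 7, 10, 6, 9, 12, 8] are all distinct, so no two queens attack.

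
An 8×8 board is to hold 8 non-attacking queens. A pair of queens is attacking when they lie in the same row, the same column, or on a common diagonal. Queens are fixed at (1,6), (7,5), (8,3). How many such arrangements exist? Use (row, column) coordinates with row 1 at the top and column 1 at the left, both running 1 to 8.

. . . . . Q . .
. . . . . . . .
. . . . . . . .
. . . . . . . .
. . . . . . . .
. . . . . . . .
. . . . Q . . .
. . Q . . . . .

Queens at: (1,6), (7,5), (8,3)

Branch on row 2: col 1 → 0; col 2 → 1; col 4 → 1; col 8 → 1.
Sum: 0 + 1 + 1 + 1 = 3.

3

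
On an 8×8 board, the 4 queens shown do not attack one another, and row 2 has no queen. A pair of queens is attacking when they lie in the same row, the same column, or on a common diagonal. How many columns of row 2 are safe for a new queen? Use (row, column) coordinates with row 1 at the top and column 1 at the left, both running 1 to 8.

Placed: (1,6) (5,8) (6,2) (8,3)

2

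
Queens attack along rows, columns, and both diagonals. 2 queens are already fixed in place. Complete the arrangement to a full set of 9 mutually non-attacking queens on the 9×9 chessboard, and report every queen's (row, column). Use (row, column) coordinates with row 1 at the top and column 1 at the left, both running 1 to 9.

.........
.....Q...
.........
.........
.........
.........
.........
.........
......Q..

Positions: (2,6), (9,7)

Row 1: attacked by (2,6)→{5,6,7}; (9,7)→{7}. Safe: 1, 2, 3, 4, 8, 9. Place at column 3.
Row 3: attacked by (1,3)→{1,3,5}; (2,6)→{5,6,7}; (9,7)→{1,7}. Safe: 2, 4, 8, 9. Place at column 2.
Row 4: attacked by (1,3)→{3,6}; (2,6)→{4,6,8}; (3,2)→{1,2,3}; (9,7)→{2,7}. Safe: 5, 9. Place at column 9.
Row 5: attacked by (1,3)→{3,7}; (2,6)→{3,6,9}; (3,2)→{2,4}; (4,9)→{8,9}; (9,7)→{3,7}. Safe: 1, 5. Place at column 5.
Row 6: attacked by (1,3)→{3,8}; (2,6)→{2,6}; (3,2)→{2,5}; (4,9)→{7,9}; (5,5)→{4,5,6}; (9,7)→{4,7}. Safe: 1. Place at column 1.
Row 7: attacked by (1,3)→{3,9}; (2,6)→{1,6}; (3,2)→{2,6}; (4,9)→{6,9}; (5,5)→{3,5,7}; (6,1)→{1,2}; (9,7)→{5,7,9}. Safe: 4, 8. Place at column 8.
Row 8: attacked by (1,3)→{3}; (2,6)→{6}; (3,2)→{2,7}; (4,9)→{5,9}; (5,5)→{2,5,8}; (6,1)→{1,3}; (7,8)→{7,8,9}; (9,7)→{6,7,8}. Safe: 4. Place at column 4.
Columns [3, 6, 2, 9, 5, 1, 8, 4, 7], r−c [-2, -4, 1, -5, 0, 5, -1, 4, 2], r+c [4, 8, 5, 13, 10, 7, 15, 12, 16] are all distinct, so no two queens attack.

(1,3) (2,6) (3,2) (4,9) (5,5) (6,1) (7,8) (8,4) (9,7)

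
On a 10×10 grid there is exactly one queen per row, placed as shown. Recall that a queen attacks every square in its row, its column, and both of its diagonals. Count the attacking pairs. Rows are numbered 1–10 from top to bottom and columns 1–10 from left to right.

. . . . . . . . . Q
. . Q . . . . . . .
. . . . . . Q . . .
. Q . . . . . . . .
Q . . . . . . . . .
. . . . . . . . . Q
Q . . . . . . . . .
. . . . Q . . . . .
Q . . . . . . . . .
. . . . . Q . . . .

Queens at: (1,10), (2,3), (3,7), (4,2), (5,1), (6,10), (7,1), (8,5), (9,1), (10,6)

9

Same column: (1,10)–(6,10) (column 10); (5,1)–(7,1) (column 1); (5,1)–(9,1) (column 1); (7,1)–(9,1) (column 1).
Same diagonal: (3,7)–(6,10) (|3−6| = |7−10| = 3); (3,7)–(9,1) (|3−9| = |7−1| = 6); (4,2)–(5,1) (|4−5| = |2−1| = 1); (5,1)–(10,6) (|5−10| = |1−6| = 5); (6,10)–(10,6) (|6−10| = |10−6| = 4).
Total attacking pairs: 9.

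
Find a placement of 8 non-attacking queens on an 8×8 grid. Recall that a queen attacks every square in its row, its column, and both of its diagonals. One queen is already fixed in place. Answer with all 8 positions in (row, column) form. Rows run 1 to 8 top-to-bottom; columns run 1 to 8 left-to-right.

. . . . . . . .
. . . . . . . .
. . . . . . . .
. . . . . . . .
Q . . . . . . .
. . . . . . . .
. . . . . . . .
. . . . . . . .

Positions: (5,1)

Row 1: attacked by (5,1)→{1,5}. Safe: 2, 3, 4, 6, 7, 8. Place at column 2.
Row 2: attacked by (1,2)→{1,2,3}; (5,1)→{1,4}. Safe: 5, 6, 7, 8. Place at column 5.
Row 3: attacked by (1,2)→{2,4}; (2,5)→{4,5,6}; (5,1)→{1,3}. Safe: 7, 8. Place at column 7.
Row 4: attacked by (1,2)→{2,5}; (2,5)→{3,5,7}; (3,7)→{6,7,8}; (5,1)→{1,2}. Safe: 4. Place at column 4.
Row 6: attacked by (1,2)→{2,7}; (2,5)→{1,5}; (3,7)→{4,7}; (4,4)→{2,4,6}; (5,1)→{1,2}. Safe: 3, 8. Place at column 8.
Row 7: attacked by (1,2)→{2,8}; (2,5)→{5}; (3,7)→{3,7}; (4,4)→{1,4,7}; (5,1)→{1,3}; (6,8)→{7,8}. Safe: 6. Place at column 6.
Row 8: attacked by (1,2)→{2}; (2,5)→{5}; (3,7)→{2,7}; (4,4)→{4,8}; (5,1)→{1,4}; (6,8)→{6,8}; (7,6)→{5,6,7}. Safe: 3. Place at column 3.
Columns [2, 5, 7, 4, 1, 8, 6, 3], r−c [-1, -3, -4, 0, 4, -2, 1, 5], r+c [3, 7, 10, 8, 6, 14, 13, 11] are all distinct, so no two queens attack.

(1,2) (2,5) (3,7) (4,4) (5,1) (6,8) (7,6) (8,3)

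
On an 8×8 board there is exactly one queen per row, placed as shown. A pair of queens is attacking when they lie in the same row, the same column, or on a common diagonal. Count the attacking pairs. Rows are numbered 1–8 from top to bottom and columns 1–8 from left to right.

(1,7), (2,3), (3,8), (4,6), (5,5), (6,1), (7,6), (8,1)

Same column: (4,6)–(7,6) (column 6); (6,1)–(8,1) (column 1).
Same diagonal: (4,6)–(5,5) (|4−5| = |6−5| = 1).
Total attacking pairs: 3.

3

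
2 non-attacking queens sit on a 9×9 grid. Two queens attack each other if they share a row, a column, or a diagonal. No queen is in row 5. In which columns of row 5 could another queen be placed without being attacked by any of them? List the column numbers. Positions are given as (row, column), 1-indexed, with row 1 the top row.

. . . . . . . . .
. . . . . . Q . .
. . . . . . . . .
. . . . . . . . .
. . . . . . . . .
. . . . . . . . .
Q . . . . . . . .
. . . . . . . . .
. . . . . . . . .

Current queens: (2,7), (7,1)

(2,7) attacks row 5 at column 7 and diagonals 4.
(7,1) attacks row 5 at column 1 and diagonals 3.
Attacked columns: {1, 3, 4, 7}. Safe: {2, 5, 6, 8, 9}.

columns 2, 5, 6, 8, 9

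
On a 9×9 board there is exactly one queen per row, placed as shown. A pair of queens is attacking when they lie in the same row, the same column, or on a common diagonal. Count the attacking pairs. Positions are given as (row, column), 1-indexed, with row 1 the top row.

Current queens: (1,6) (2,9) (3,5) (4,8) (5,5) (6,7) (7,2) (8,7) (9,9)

Same column: (2,9)–(9,9) (column 9); (3,5)–(5,5) (column 5); (6,7)–(8,7) (column 7).
Same diagonal: (5,5)–(9,9) (|5−9| = |5−9| = 4).
Total attacking pairs: 4.

4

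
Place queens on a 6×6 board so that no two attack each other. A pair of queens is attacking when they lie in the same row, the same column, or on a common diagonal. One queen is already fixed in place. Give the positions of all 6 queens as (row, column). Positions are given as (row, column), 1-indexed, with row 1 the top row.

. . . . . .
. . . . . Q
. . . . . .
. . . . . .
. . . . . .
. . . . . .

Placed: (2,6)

(1,3) (2,6) (3,2) (4,5) (5,1) (6,4)

Row 1: attacked by (2,6)→{5,6}. Safe: 1, 2, 3, 4. Place at column 3.
Row 3: attacked by (1,3)→{1,3,5}; (2,6)→{5,6}. Safe: 2, 4. Place at column 2.
Row 4: attacked by (1,3)→{3,6}; (2,6)→{4,6}; (3,2)→{1,2,3}. Safe: 5. Place at column 5.
Row 5: attacked by (1,3)→{3}; (2,6)→{3,6}; (3,2)→{2,4}; (4,5)→{4,5,6}. Safe: 1. Place at column 1.
Row 6: attacked by (1,3)→{3}; (2,6)→{2,6}; (3,2)→{2,5}; (4,5)→{3,5}; (5,1)→{1,2}. Safe: 4. Place at column 4.
Columns [3, 6, 2, 5, 1, 4], r−c [-2, -4, 1, -1, 4, 2], r+c [4, 8, 5, 9, 6, 10] are all distinct, so no two queens attack.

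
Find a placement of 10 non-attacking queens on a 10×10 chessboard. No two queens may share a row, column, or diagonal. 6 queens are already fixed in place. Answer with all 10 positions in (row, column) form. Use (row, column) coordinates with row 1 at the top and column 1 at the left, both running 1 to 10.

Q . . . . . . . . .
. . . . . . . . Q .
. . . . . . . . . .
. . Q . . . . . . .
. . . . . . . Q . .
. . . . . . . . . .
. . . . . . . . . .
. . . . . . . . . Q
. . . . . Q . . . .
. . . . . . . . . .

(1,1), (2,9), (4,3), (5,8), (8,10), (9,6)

Row 3: attacked by (1,1)→{1,3}; (2,9)→{8,9,10}; (4,3)→{2,3,4}; (5,8)→{6,8,10}; (8,10)→{5,10}; (9,6)→{6}. Safe: 7. Place at column 7.
Row 6: attacked by (1,1)→{1,6}; (2,9)→{5,9}; (3,7)→{4,7,10}; (4,3)→{1,3,5}; (5,8)→{7,8,9}; (8,10)→{8,10}; (9,6)→{3,6,9}. Safe: 2. Place at column 2.
Row 7: attacked by (1,1)→{1,7}; (2,9)→{4,9}; (3,7)→{3,7}; (4,3)→{3,6}; (5,8)→{6,8,10}; (6,2)→{1,2,3}; (8,10)→{9,10}; (9,6)→{4,6,8}. Safe: 5. Place at column 5.
Row 10: attacked by (1,1)→{1,10}; (2,9)→{1,9}; (3,7)→{7}; (4,3)→{3,9}; (5,8)→{3,8}; (6,2)→{2,6}; (7,5)→{2,5,8}; (8,10)→{8,10}; (9,6)→{5,6,7}. Safe: 4. Place at column 4.
Columns [1, 9, 7, 3, 8, 2, 5, 10, 6, 4], r−c [0, -7, -4, 1, -3, 4, 2, -2, 3, 6], r+c [2, 11, 10, 7, 13, 8, 12, 18, 15, 14] are all distinct, so no two queens attack.

(1,1) (2,9) (3,7) (4,3) (5,8) (6,2) (7,5) (8,10) (9,6) (10,4)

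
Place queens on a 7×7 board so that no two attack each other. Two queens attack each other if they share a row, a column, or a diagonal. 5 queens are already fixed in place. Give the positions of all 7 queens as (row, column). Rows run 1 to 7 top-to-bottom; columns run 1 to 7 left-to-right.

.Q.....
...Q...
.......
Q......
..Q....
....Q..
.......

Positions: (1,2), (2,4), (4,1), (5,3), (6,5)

Row 3: attacked by (1,2)→{2,4}; (2,4)→{3,4,5}; (4,1)→{1,2}; (5,3)→{1,3,5}; (6,5)→{2,5}. Safe: 6, 7. Place at column 6.
Row 7: attacked by (1,2)→{2}; (2,4)→{4}; (3,6)→{2,6}; (4,1)→{1,4}; (5,3)→{1,3,5}; (6,5)→{4,5,6}. Safe: 7. Place at column 7.
Columns [2, 4, 6, 1, 3, 5, 7], r−c [-1, -2, -3, 3, 2, 1, 0], r+c [3, 6, 9, 5, 8, 11, 14] are all distinct, so no two queens attack.

(1,2) (2,4) (3,6) (4,1) (5,3) (6,5) (7,7)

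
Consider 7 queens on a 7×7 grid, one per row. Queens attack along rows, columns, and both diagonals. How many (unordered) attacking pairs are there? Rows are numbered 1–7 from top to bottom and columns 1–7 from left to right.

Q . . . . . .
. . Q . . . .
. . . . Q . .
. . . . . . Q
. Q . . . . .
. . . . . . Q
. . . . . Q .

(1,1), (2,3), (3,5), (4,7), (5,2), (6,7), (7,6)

Same column: (4,7)–(6,7) (column 7).
Same diagonal: (2,3)–(6,7) (|2−6| = |3−7| = 4); (6,7)–(7,6) (|6−7| = |7−6| = 1).
Total attacking pairs: 3.

3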